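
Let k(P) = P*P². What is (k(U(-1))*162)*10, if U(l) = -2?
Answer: -12960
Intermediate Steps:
k(P) = P³
(k(U(-1))*162)*10 = ((-2)³*162)*10 = -8*162*10 = -1296*10 = -12960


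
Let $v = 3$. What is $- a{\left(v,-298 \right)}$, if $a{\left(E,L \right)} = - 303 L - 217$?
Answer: $-90077$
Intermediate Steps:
$a{\left(E,L \right)} = -217 - 303 L$
$- a{\left(v,-298 \right)} = - (-217 - -90294) = - (-217 + 90294) = \left(-1\right) 90077 = -90077$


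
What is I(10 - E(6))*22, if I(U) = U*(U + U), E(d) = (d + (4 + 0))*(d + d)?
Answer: 532400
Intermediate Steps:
E(d) = 2*d*(4 + d) (E(d) = (d + 4)*(2*d) = (4 + d)*(2*d) = 2*d*(4 + d))
I(U) = 2*U² (I(U) = U*(2*U) = 2*U²)
I(10 - E(6))*22 = (2*(10 - 2*6*(4 + 6))²)*22 = (2*(10 - 2*6*10)²)*22 = (2*(10 - 1*120)²)*22 = (2*(10 - 120)²)*22 = (2*(-110)²)*22 = (2*12100)*22 = 24200*22 = 532400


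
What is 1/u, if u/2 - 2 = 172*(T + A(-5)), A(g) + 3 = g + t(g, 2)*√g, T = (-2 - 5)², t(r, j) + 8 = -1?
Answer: 3527/61740436 + 387*I*√5/30870218 ≈ 5.7126e-5 + 2.8032e-5*I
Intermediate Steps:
t(r, j) = -9 (t(r, j) = -8 - 1 = -9)
T = 49 (T = (-7)² = 49)
A(g) = -3 + g - 9*√g (A(g) = -3 + (g - 9*√g) = -3 + g - 9*√g)
u = 14108 - 3096*I*√5 (u = 4 + 2*(172*(49 + (-3 - 5 - 9*I*√5))) = 4 + 2*(172*(49 + (-8 - 9*I*√5))) = 4 + 2*(172*(41 - 9*I*√5)) = 4 + 2*(7052 - 1548*I*√5) = 4 + (14104 - 3096*I*√5) = 14108 - 3096*I*√5 ≈ 14108.0 - 6922.9*I)
1/u = 1/(14108 - 3096*I*√5)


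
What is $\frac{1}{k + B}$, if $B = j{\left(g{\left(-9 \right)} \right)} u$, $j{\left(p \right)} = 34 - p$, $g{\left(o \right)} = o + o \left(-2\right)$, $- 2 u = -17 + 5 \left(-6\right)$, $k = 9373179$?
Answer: $\frac{2}{18747533} \approx 1.0668 \cdot 10^{-7}$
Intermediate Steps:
$u = \frac{47}{2}$ ($u = - \frac{-17 + 5 \left(-6\right)}{2} = - \frac{-17 - 30}{2} = \left(- \frac{1}{2}\right) \left(-47\right) = \frac{47}{2} \approx 23.5$)
$g{\left(o \right)} = - o$ ($g{\left(o \right)} = o - 2 o = - o$)
$B = \frac{1175}{2}$ ($B = \left(34 - \left(-1\right) \left(-9\right)\right) \frac{47}{2} = \left(34 - 9\right) \frac{47}{2} = 25 \cdot \frac{47}{2} = \frac{1175}{2} \approx 587.5$)
$\frac{1}{k + B} = \frac{1}{9373179 + \frac{1175}{2}} = \frac{1}{\frac{18747533}{2}} = \frac{2}{18747533}$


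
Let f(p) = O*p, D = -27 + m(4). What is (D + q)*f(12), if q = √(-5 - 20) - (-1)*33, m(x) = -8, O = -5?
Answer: 120 - 300*I ≈ 120.0 - 300.0*I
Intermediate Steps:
D = -35 (D = -27 - 8 = -35)
f(p) = -5*p
q = 33 + 5*I (q = √(-25) - 1*(-33) = 5*I + 33 = 33 + 5*I ≈ 33.0 + 5.0*I)
(D + q)*f(12) = (-35 + (33 + 5*I))*(-5*12) = (-2 + 5*I)*(-60) = 120 - 300*I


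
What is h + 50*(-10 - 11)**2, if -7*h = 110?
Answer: 154240/7 ≈ 22034.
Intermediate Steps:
h = -110/7 (h = -1/7*110 = -110/7 ≈ -15.714)
h + 50*(-10 - 11)**2 = -110/7 + 50*(-10 - 11)**2 = -110/7 + 50*(-21)**2 = -110/7 + 50*441 = -110/7 + 22050 = 154240/7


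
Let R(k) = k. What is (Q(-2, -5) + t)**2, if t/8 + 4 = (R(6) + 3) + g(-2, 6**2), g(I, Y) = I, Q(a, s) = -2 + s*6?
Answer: 64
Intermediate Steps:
Q(a, s) = -2 + 6*s
t = 24 (t = -32 + 8*((6 + 3) - 2) = -32 + 8*(9 - 2) = -32 + 8*7 = -32 + 56 = 24)
(Q(-2, -5) + t)**2 = ((-2 + 6*(-5)) + 24)**2 = ((-2 - 30) + 24)**2 = (-32 + 24)**2 = (-8)**2 = 64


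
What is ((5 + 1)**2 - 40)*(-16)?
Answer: 64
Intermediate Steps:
((5 + 1)**2 - 40)*(-16) = (6**2 - 40)*(-16) = (36 - 40)*(-16) = -4*(-16) = 64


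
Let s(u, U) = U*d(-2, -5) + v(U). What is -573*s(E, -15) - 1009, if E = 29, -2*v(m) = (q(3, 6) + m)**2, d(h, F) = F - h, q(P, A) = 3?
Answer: 14462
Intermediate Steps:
v(m) = -(3 + m)**2/2
s(u, U) = -3*U - (3 + U)**2/2 (s(u, U) = U*(-5 - 1*(-2)) - (3 + U)**2/2 = U*(-5 + 2) - (3 + U)**2/2 = U*(-3) - (3 + U)**2/2 = -3*U - (3 + U)**2/2)
-573*s(E, -15) - 1009 = -573*(-3*(-15) - (3 - 15)**2/2) - 1009 = -573*(45 - 1/2*(-12)**2) - 1009 = -573*(45 - 1/2*144) - 1009 = -573*(45 - 72) - 1009 = -573*(-27) - 1009 = 15471 - 1009 = 14462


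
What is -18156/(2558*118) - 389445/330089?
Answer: -30886183116/24908846029 ≈ -1.2400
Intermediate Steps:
-18156/(2558*118) - 389445/330089 = -18156/301844 - 389445*1/330089 = -18156*1/301844 - 389445/330089 = -4539/75461 - 389445/330089 = -30886183116/24908846029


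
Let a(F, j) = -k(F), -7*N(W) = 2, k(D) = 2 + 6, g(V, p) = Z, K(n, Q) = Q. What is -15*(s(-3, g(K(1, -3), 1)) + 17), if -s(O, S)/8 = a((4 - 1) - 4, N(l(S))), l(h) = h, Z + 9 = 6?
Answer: -1215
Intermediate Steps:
Z = -3 (Z = -9 + 6 = -3)
g(V, p) = -3
k(D) = 8
N(W) = -2/7 (N(W) = -⅐*2 = -2/7)
a(F, j) = -8 (a(F, j) = -1*8 = -8)
s(O, S) = 64 (s(O, S) = -8*(-8) = 64)
-15*(s(-3, g(K(1, -3), 1)) + 17) = -15*(64 + 17) = -15*81 = -1215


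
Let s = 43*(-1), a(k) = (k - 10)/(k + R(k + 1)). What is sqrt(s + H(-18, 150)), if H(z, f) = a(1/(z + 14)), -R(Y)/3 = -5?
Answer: I*sqrt(152102)/59 ≈ 6.6102*I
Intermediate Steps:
R(Y) = 15 (R(Y) = -3*(-5) = 15)
a(k) = (-10 + k)/(15 + k) (a(k) = (k - 10)/(k + 15) = (-10 + k)/(15 + k))
H(z, f) = (-10 + 1/(14 + z))/(15 + 1/(14 + z)) (H(z, f) = (-10 + 1/(z + 14))/(15 + 1/(z + 14)) = (-10 + 1/(14 + z))/(15 + 1/(14 + z)))
s = -43
sqrt(s + H(-18, 150)) = sqrt(-43 + (-139 - 10*(-18))/(211 + 15*(-18))) = sqrt(-43 + (-139 + 180)/(211 - 270)) = sqrt(-43 + 41/(-59)) = sqrt(-43 - 1/59*41) = sqrt(-43 - 41/59) = sqrt(-2578/59) = I*sqrt(152102)/59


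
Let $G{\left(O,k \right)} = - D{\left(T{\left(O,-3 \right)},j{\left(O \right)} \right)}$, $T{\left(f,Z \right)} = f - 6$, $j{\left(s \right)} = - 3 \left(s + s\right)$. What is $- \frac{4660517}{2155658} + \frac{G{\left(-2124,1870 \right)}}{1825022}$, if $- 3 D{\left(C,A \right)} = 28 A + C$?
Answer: $- \frac{4125336994201}{1967061637238} \approx -2.0972$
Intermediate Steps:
$j{\left(s \right)} = - 6 s$ ($j{\left(s \right)} = - 3 \cdot 2 s = - 6 s$)
$T{\left(f,Z \right)} = -6 + f$ ($T{\left(f,Z \right)} = f - 6 = -6 + f$)
$D{\left(C,A \right)} = - \frac{28 A}{3} - \frac{C}{3}$ ($D{\left(C,A \right)} = - \frac{28 A + C}{3} = - \frac{C + 28 A}{3} = - \frac{28 A}{3} - \frac{C}{3}$)
$G{\left(O,k \right)} = -2 - \frac{167 O}{3}$ ($G{\left(O,k \right)} = - (- \frac{28 \left(- 6 O\right)}{3} - \frac{-6 + O}{3}) = - (56 O - \left(-2 + \frac{O}{3}\right)) = - (2 + \frac{167 O}{3}) = -2 - \frac{167 O}{3}$)
$- \frac{4660517}{2155658} + \frac{G{\left(-2124,1870 \right)}}{1825022} = - \frac{4660517}{2155658} + \frac{-2 - -118236}{1825022} = \left(-4660517\right) \frac{1}{2155658} + \left(-2 + 118236\right) \frac{1}{1825022} = - \frac{4660517}{2155658} + 118234 \cdot \frac{1}{1825022} = - \frac{4660517}{2155658} + \frac{59117}{912511} = - \frac{4125336994201}{1967061637238}$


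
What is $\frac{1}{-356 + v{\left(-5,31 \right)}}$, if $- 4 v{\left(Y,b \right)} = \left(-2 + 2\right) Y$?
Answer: $- \frac{1}{356} \approx -0.002809$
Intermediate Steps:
$v{\left(Y,b \right)} = 0$ ($v{\left(Y,b \right)} = - \frac{\left(-2 + 2\right) Y}{4} = - \frac{0 Y}{4} = \left(- \frac{1}{4}\right) 0 = 0$)
$\frac{1}{-356 + v{\left(-5,31 \right)}} = \frac{1}{-356 + 0} = \frac{1}{-356} = - \frac{1}{356}$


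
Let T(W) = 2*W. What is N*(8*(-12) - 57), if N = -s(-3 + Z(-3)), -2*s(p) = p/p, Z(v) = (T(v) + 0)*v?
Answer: -153/2 ≈ -76.500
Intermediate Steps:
Z(v) = 2*v**2 (Z(v) = (2*v + 0)*v = (2*v)*v = 2*v**2)
s(p) = -1/2 (s(p) = -p/(2*p) = -1/2*1 = -1/2)
N = 1/2 (N = -1*(-1/2) = 1/2 ≈ 0.50000)
N*(8*(-12) - 57) = (8*(-12) - 57)/2 = (-96 - 57)/2 = (1/2)*(-153) = -153/2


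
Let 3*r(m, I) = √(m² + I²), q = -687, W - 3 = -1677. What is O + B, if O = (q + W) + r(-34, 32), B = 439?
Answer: -1922 + 2*√545/3 ≈ -1906.4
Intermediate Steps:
W = -1674 (W = 3 - 1677 = -1674)
r(m, I) = √(I² + m²)/3 (r(m, I) = √(m² + I²)/3 = √(I² + m²)/3)
O = -2361 + 2*√545/3 (O = (-687 - 1674) + √(32² + (-34)²)/3 = -2361 + √(1024 + 1156)/3 = -2361 + √2180/3 = -2361 + (2*√545)/3 = -2361 + 2*√545/3 ≈ -2345.4)
O + B = (-2361 + 2*√545/3) + 439 = -1922 + 2*√545/3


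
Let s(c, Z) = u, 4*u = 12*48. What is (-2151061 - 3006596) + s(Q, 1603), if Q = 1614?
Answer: -5157513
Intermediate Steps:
u = 144 (u = (12*48)/4 = (1/4)*576 = 144)
s(c, Z) = 144
(-2151061 - 3006596) + s(Q, 1603) = (-2151061 - 3006596) + 144 = -5157657 + 144 = -5157513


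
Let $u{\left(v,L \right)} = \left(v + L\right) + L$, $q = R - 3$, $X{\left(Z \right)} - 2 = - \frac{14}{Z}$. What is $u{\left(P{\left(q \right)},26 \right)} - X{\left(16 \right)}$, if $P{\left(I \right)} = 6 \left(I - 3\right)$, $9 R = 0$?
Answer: $\frac{119}{8} \approx 14.875$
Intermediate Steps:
$R = 0$ ($R = \frac{1}{9} \cdot 0 = 0$)
$X{\left(Z \right)} = 2 - \frac{14}{Z}$
$q = -3$ ($q = 0 - 3 = -3$)
$P{\left(I \right)} = -18 + 6 I$ ($P{\left(I \right)} = 6 \left(-3 + I\right) = -18 + 6 I$)
$u{\left(v,L \right)} = v + 2 L$ ($u{\left(v,L \right)} = \left(L + v\right) + L = v + 2 L$)
$u{\left(P{\left(q \right)},26 \right)} - X{\left(16 \right)} = \left(\left(-18 + 6 \left(-3\right)\right) + 2 \cdot 26\right) - \left(2 - \frac{14}{16}\right) = \left(\left(-18 - 18\right) + 52\right) - \left(2 - \frac{7}{8}\right) = \left(-36 + 52\right) - \left(2 - \frac{7}{8}\right) = 16 - \frac{9}{8} = \frac{119}{8}$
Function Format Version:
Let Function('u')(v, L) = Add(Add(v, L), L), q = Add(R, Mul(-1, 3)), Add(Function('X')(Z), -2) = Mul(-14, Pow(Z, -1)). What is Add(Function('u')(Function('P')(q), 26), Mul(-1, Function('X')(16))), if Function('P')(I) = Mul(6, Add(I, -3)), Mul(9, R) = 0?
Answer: Rational(119, 8) ≈ 14.875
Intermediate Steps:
R = 0 (R = Mul(Rational(1, 9), 0) = 0)
Function('X')(Z) = Add(2, Mul(-14, Pow(Z, -1)))
q = -3 (q = Add(0, Mul(-1, 3)) = Add(0, -3) = -3)
Function('P')(I) = Add(-18, Mul(6, I)) (Function('P')(I) = Mul(6, Add(-3, I)) = Add(-18, Mul(6, I)))
Function('u')(v, L) = Add(v, Mul(2, L)) (Function('u')(v, L) = Add(Add(L, v), L) = Add(v, Mul(2, L)))
Add(Function('u')(Function('P')(q), 26), Mul(-1, Function('X')(16))) = Add(Add(Add(-18, Mul(6, -3)), Mul(2, 26)), Mul(-1, Add(2, Mul(-14, Pow(16, -1))))) = Add(Add(Add(-18, -18), 52), Mul(-1, Add(2, Mul(-14, Rational(1, 16))))) = Add(Add(-36, 52), Mul(-1, Add(2, Rational(-7, 8)))) = Add(16, Mul(-1, Rational(9, 8))) = Add(16, Rational(-9, 8)) = Rational(119, 8)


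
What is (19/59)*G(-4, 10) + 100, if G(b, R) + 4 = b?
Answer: 5748/59 ≈ 97.424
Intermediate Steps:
G(b, R) = -4 + b
(19/59)*G(-4, 10) + 100 = (19/59)*(-4 - 4) + 100 = (19*(1/59))*(-8) + 100 = (19/59)*(-8) + 100 = -152/59 + 100 = 5748/59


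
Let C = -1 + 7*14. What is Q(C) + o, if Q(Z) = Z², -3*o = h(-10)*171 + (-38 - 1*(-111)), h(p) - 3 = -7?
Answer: 28838/3 ≈ 9612.7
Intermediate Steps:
h(p) = -4 (h(p) = 3 - 7 = -4)
C = 97 (C = -1 + 98 = 97)
o = 611/3 (o = -(-4*171 + (-38 - 1*(-111)))/3 = -(-684 + (-38 + 111))/3 = -(-684 + 73)/3 = -⅓*(-611) = 611/3 ≈ 203.67)
Q(C) + o = 97² + 611/3 = 9409 + 611/3 = 28838/3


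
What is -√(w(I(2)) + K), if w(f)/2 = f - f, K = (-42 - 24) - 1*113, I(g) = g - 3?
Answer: -I*√179 ≈ -13.379*I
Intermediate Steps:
I(g) = -3 + g
K = -179 (K = -66 - 113 = -179)
w(f) = 0 (w(f) = 2*(f - f) = 2*0 = 0)
-√(w(I(2)) + K) = -√(0 - 179) = -√(-179) = -I*√179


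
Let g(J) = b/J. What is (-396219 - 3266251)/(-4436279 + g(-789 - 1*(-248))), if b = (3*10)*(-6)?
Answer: 1981396270/2400026759 ≈ 0.82557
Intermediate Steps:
b = -180 (b = 30*(-6) = -180)
g(J) = -180/J
(-396219 - 3266251)/(-4436279 + g(-789 - 1*(-248))) = (-396219 - 3266251)/(-4436279 - 180/(-789 - 1*(-248))) = -3662470/(-4436279 - 180/(-789 + 248)) = -3662470/(-4436279 - 180/(-541)) = -3662470/(-4436279 - 180*(-1/541)) = -3662470/(-4436279 + 180/541) = -3662470/(-2400026759/541) = -3662470*(-541/2400026759) = 1981396270/2400026759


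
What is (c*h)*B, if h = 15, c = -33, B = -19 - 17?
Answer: 17820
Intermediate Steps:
B = -36
(c*h)*B = -33*15*(-36) = -495*(-36) = 17820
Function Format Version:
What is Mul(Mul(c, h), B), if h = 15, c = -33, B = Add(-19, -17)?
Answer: 17820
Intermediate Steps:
B = -36
Mul(Mul(c, h), B) = Mul(Mul(-33, 15), -36) = Mul(-495, -36) = 17820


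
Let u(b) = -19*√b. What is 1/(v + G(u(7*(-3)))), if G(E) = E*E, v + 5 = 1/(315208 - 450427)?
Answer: -135219/1025771335 ≈ -0.00013182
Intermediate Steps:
v = -676096/135219 (v = -5 + 1/(315208 - 450427) = -5 + 1/(-135219) = -5 - 1/135219 = -676096/135219 ≈ -5.0000)
G(E) = E²
1/(v + G(u(7*(-3)))) = 1/(-676096/135219 + (-19*I*√21)²) = 1/(-676096/135219 - 7581) = 1/(-1025771335/135219) = -135219/1025771335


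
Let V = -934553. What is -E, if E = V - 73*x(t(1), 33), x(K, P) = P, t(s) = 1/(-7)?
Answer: 936962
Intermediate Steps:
t(s) = -⅐
E = -936962 (E = -934553 - 73*33 = -934553 - 2409 = -936962)
-E = -1*(-936962) = 936962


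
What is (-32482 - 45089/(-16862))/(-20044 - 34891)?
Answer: 109533279/185262794 ≈ 0.59123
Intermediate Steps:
(-32482 - 45089/(-16862))/(-20044 - 34891) = (-32482 - 45089*(-1/16862))/(-54935) = (-32482 + 45089/16862)*(-1/54935) = -547666395/16862*(-1/54935) = 109533279/185262794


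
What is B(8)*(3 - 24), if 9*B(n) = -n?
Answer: 56/3 ≈ 18.667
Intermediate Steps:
B(n) = -n/9 (B(n) = (-n)/9 = -n/9)
B(8)*(3 - 24) = (-⅑*8)*(3 - 24) = -8/9*(-21) = 56/3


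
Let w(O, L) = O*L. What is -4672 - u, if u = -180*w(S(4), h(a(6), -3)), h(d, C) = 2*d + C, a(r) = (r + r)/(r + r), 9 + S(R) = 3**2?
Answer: -4672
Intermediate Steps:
S(R) = 0 (S(R) = -9 + 3**2 = -9 + 9 = 0)
a(r) = 1 (a(r) = (2*r)/((2*r)) = (2*r)*(1/(2*r)) = 1)
h(d, C) = C + 2*d
w(O, L) = L*O
u = 0 (u = -180*(-3 + 2*1)*0 = -180*(-3 + 2)*0 = -(-180)*0 = -180*0 = 0)
-4672 - u = -4672 - 1*0 = -4672 + 0 = -4672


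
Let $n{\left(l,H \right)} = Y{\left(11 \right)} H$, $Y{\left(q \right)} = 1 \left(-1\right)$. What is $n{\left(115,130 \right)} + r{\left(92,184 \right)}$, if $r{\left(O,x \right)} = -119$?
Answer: $-249$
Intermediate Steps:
$Y{\left(q \right)} = -1$
$n{\left(l,H \right)} = - H$
$n{\left(115,130 \right)} + r{\left(92,184 \right)} = \left(-1\right) 130 - 119 = -130 - 119 = -249$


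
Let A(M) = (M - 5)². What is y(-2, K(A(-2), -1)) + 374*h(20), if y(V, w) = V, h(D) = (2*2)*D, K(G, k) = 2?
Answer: 29918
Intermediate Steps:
A(M) = (-5 + M)²
h(D) = 4*D
y(-2, K(A(-2), -1)) + 374*h(20) = -2 + 374*(4*20) = -2 + 374*80 = -2 + 29920 = 29918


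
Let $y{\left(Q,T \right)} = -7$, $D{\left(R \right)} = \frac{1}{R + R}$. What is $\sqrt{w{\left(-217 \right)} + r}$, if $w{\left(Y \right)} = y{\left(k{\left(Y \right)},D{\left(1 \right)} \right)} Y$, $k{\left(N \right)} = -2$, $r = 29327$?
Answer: $\sqrt{30846} \approx 175.63$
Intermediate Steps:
$D{\left(R \right)} = \frac{1}{2 R}$
$w{\left(Y \right)} = - 7 Y$
$\sqrt{w{\left(-217 \right)} + r} = \sqrt{\left(-7\right) \left(-217\right) + 29327} = \sqrt{1519 + 29327} = \sqrt{30846}$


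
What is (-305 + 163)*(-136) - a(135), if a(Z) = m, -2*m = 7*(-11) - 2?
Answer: 38545/2 ≈ 19273.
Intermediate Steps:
m = 79/2 (m = -(7*(-11) - 2)/2 = -(-77 - 2)/2 = -½*(-79) = 79/2 ≈ 39.500)
a(Z) = 79/2
(-305 + 163)*(-136) - a(135) = (-305 + 163)*(-136) - 1*79/2 = -142*(-136) - 79/2 = 19312 - 79/2 = 38545/2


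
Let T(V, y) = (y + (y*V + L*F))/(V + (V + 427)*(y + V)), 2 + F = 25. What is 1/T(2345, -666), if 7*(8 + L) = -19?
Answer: -32595731/10938777 ≈ -2.9798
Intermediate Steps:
F = 23 (F = -2 + 25 = 23)
L = -75/7 (L = -8 + (1/7)*(-19) = -8 - 19/7 = -75/7 ≈ -10.714)
T(V, y) = (-1725/7 + y + V*y)/(V + (427 + V)*(V + y)) (T(V, y) = (y + (y*V - 75/7*23))/(V + (V + 427)*(y + V)) = (y + (V*y - 1725/7))/(V + (427 + V)*(V + y)) = (y + (-1725/7 + V*y))/(V + (427 + V)*(V + y)) = (-1725/7 + y + V*y)/(V + (427 + V)*(V + y)))
1/T(2345, -666) = 1/((-1725/7 - 666 + 2345*(-666))/(2345**2 + 427*(-666) + 428*2345 + 2345*(-666))) = 1/((-1725/7 - 666 - 1561770)/(5499025 - 284382 + 1003660 - 1561770)) = 1/(-10938777/7/4656533) = 1/((1/4656533)*(-10938777/7)) = 1/(-10938777/32595731) = -32595731/10938777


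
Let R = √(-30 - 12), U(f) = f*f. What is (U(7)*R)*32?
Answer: 1568*I*√42 ≈ 10162.0*I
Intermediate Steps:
U(f) = f²
R = I*√42 (R = √(-42) = I*√42 ≈ 6.4807*I)
(U(7)*R)*32 = (7²*(I*√42))*32 = (49*(I*√42))*32 = (49*I*√42)*32 = 1568*I*√42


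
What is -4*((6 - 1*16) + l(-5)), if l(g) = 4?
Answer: 24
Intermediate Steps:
-4*((6 - 1*16) + l(-5)) = -4*((6 - 1*16) + 4) = -4*((6 - 16) + 4) = -4*(-10 + 4) = -4*(-6) = 24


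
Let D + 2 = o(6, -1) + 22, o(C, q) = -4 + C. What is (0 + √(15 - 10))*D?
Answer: 22*√5 ≈ 49.193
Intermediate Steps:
D = 22 (D = -2 + ((-4 + 6) + 22) = -2 + (2 + 22) = -2 + 24 = 22)
(0 + √(15 - 10))*D = (0 + √(15 - 10))*22 = (0 + √5)*22 = √5*22 = 22*√5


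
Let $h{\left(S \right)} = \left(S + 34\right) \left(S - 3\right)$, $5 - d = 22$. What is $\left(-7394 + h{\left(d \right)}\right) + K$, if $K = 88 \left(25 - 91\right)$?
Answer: $-13542$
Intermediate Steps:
$d = -17$ ($d = 5 - 22 = -17$)
$h{\left(S \right)} = \left(-3 + S\right) \left(34 + S\right)$ ($h{\left(S \right)} = \left(34 + S\right) \left(-3 + S\right) = \left(-3 + S\right) \left(34 + S\right)$)
$K = -5808$ ($K = 88 \left(-66\right) = -5808$)
$\left(-7394 + h{\left(d \right)}\right) + K = \left(-7394 + \left(-102 + \left(-17\right)^{2} + 31 \left(-17\right)\right)\right) - 5808 = \left(-7394 - 340\right) - 5808 = -7734 - 5808 = -13542$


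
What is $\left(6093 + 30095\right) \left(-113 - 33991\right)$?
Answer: $-1234155552$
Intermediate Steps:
$\left(6093 + 30095\right) \left(-113 - 33991\right) = 36188 \left(-113 - 33991\right) = 36188 \left(-34104\right) = -1234155552$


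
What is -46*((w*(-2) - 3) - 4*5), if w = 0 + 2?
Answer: 1242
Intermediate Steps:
w = 2
-46*((w*(-2) - 3) - 4*5) = -46*((2*(-2) - 3) - 4*5) = -46*((-4 - 3) - 20) = -46*(-7 - 20) = -46*(-27) = 1242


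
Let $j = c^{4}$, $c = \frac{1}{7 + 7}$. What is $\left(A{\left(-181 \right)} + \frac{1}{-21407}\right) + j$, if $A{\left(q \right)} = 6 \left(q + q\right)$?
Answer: $- \frac{1786190506673}{822371312} \approx -2172.0$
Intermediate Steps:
$A{\left(q \right)} = 12 q$ ($A{\left(q \right)} = 6 \cdot 2 q = 12 q$)
$c = \frac{1}{14} \approx 0.071429$
$j = \frac{1}{38416}$ ($j = \left(\frac{1}{14}\right)^{4} = \frac{1}{38416} \approx 2.6031 \cdot 10^{-5}$)
$\left(A{\left(-181 \right)} + \frac{1}{-21407}\right) + j = \left(12 \left(-181\right) + \frac{1}{-21407}\right) + \frac{1}{38416} = \left(-2172 - \frac{1}{21407}\right) + \frac{1}{38416} = - \frac{46496005}{21407} + \frac{1}{38416} = - \frac{1786190506673}{822371312}$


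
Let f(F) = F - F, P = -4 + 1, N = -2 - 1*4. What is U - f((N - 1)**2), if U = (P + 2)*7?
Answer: -7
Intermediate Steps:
N = -6 (N = -2 - 4 = -6)
P = -3
f(F) = 0
U = -7 (U = (-3 + 2)*7 = -1*7 = -7)
U - f((N - 1)**2) = -7 - 1*0 = -7 + 0 = -7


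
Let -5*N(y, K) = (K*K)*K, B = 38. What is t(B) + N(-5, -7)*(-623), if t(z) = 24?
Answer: -213569/5 ≈ -42714.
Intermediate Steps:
N(y, K) = -K**3/5 (N(y, K) = -K*K*K/5 = -K**2*K/5 = -K**3/5)
t(B) + N(-5, -7)*(-623) = 24 - 1/5*(-7)**3*(-623) = 24 - 1/5*(-343)*(-623) = 24 + (343/5)*(-623) = 24 - 213689/5 = -213569/5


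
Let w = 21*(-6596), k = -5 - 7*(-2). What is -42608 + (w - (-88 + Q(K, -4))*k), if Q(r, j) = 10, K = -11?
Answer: -180422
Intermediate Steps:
k = 9 (k = -5 + 14 = 9)
w = -138516
-42608 + (w - (-88 + Q(K, -4))*k) = -42608 + (-138516 - (-88 + 10)*9) = -42608 + (-138516 - (-78)*9) = -42608 + (-138516 - 1*(-702)) = -42608 + (-138516 + 702) = -42608 - 137814 = -180422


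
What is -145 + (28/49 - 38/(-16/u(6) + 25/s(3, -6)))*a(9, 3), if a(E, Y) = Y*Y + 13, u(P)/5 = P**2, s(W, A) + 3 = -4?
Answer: 774549/8071 ≈ 95.967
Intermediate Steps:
s(W, A) = -7 (s(W, A) = -3 - 4 = -7)
u(P) = 5*P**2
a(E, Y) = 13 + Y**2 (a(E, Y) = Y**2 + 13 = 13 + Y**2)
-145 + (28/49 - 38/(-16/u(6) + 25/s(3, -6)))*a(9, 3) = -145 + (28/49 - 38/(-16/(5*6**2) + 25/(-7)))*(13 + 3**2) = -145 + (28*(1/49) - 38/(-16/(5*36) + 25*(-1/7)))*(13 + 9) = -145 + (4/7 - 38/(-16/180 - 25/7))*22 = -145 + (4/7 - 38/(-16*1/180 - 25/7))*22 = -145 + (4/7 - 38/(-4/45 - 25/7))*22 = -145 + (4/7 - 38/(-1153/315))*22 = -145 + (4/7 - 38*(-315/1153))*22 = -145 + (4/7 + 11970/1153)*22 = -145 + (88402/8071)*22 = -145 + 1944844/8071 = 774549/8071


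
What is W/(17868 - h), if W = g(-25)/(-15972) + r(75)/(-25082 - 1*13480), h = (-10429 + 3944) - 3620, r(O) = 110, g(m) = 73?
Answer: -253997/957161875604 ≈ -2.6536e-7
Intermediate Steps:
h = -10105 (h = -6485 - 3620 = -10105)
W = -253997/34217348 (W = 73/(-15972) + 110/(-25082 - 1*13480) = 73*(-1/15972) + 110/(-25082 - 13480) = -73/15972 + 110/(-38562) = -73/15972 + 110*(-1/38562) = -73/15972 - 55/19281 = -253997/34217348 ≈ -0.0074231)
W/(17868 - h) = -253997/(34217348*(17868 - 1*(-10105))) = -253997/(34217348*(17868 + 10105)) = -253997/34217348/27973 = -253997/34217348*1/27973 = -253997/957161875604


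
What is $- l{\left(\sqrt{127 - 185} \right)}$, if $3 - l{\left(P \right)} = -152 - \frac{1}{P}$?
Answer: $-155 + \frac{i \sqrt{58}}{58} \approx -155.0 + 0.13131 i$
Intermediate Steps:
$l{\left(P \right)} = 155 + \frac{1}{P}$ ($l{\left(P \right)} = 3 - \left(-152 - \frac{1}{P}\right) = 3 + \left(152 + \frac{1}{P}\right) = 155 + \frac{1}{P}$)
$- l{\left(\sqrt{127 - 185} \right)} = - (155 + \frac{1}{\sqrt{127 - 185}}) = - (155 + \frac{1}{\sqrt{-58}}) = - (155 + \frac{1}{i \sqrt{58}}) = - (155 - \frac{i \sqrt{58}}{58}) = -155 + \frac{i \sqrt{58}}{58}$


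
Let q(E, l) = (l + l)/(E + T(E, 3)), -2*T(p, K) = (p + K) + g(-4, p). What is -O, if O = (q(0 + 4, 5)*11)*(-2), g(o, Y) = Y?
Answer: -440/3 ≈ -146.67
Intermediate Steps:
T(p, K) = -p - K/2 (T(p, K) = -((p + K) + p)/2 = -((K + p) + p)/2 = -(K + 2*p)/2 = -p - K/2)
q(E, l) = -4*l/3 (q(E, l) = (l + l)/(E + (-E - ½*3)) = (2*l)/(E + (-E - 3/2)) = (2*l)/(E + (-3/2 - E)) = (2*l)/(-3/2) = (2*l)*(-⅔) = -4*l/3)
O = 440/3 (O = (-4/3*5*11)*(-2) = -20/3*11*(-2) = -220/3*(-2) = 440/3 ≈ 146.67)
-O = -1*440/3 = -440/3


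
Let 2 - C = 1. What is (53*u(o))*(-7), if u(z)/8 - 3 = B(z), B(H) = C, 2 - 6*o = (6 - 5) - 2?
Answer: -11872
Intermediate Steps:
C = 1 (C = 2 - 1*1 = 2 - 1 = 1)
o = ½ (o = ⅓ - ((6 - 5) - 2)/6 = ⅓ - (1 - 2)/6 = ⅓ - ⅙*(-1) = ⅓ + ⅙ = ½ ≈ 0.50000)
B(H) = 1
u(z) = 32 (u(z) = 24 + 8*1 = 24 + 8 = 32)
(53*u(o))*(-7) = (53*32)*(-7) = 1696*(-7) = -11872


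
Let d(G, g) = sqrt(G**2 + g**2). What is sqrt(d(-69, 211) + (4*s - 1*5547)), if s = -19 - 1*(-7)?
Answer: sqrt(-5595 + sqrt(49282)) ≈ 73.301*I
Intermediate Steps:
s = -12 (s = -19 + 7 = -12)
sqrt(d(-69, 211) + (4*s - 1*5547)) = sqrt(sqrt((-69)**2 + 211**2) + (4*(-12) - 1*5547)) = sqrt(sqrt(4761 + 44521) + (-48 - 5547)) = sqrt(sqrt(49282) - 5595) = sqrt(-5595 + sqrt(49282))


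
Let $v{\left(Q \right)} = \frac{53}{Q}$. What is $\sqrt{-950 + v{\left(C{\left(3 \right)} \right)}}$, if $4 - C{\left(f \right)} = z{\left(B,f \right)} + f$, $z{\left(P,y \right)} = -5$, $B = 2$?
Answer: $\frac{i \sqrt{33882}}{6} \approx 30.678 i$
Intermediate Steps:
$C{\left(f \right)} = 9 - f$ ($C{\left(f \right)} = 4 - \left(-5 + f\right) = 9 - f$)
$\sqrt{-950 + v{\left(C{\left(3 \right)} \right)}} = \sqrt{-950 + \frac{53}{9 - 3}} = \sqrt{-950 + \frac{53}{6}} = \sqrt{- \frac{5647}{6}} = \frac{i \sqrt{33882}}{6}$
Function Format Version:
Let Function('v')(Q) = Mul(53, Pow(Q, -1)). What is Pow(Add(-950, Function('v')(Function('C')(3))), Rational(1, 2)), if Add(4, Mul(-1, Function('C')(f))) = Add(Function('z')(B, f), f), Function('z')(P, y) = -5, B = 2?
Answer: Mul(Rational(1, 6), I, Pow(33882, Rational(1, 2))) ≈ Mul(30.678, I)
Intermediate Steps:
Function('C')(f) = Add(9, Mul(-1, f)) (Function('C')(f) = Add(4, Mul(-1, Add(-5, f))) = Add(4, Add(5, Mul(-1, f))) = Add(9, Mul(-1, f)))
Pow(Add(-950, Function('v')(Function('C')(3))), Rational(1, 2)) = Pow(Add(-950, Mul(53, Pow(Add(9, Mul(-1, 3)), -1))), Rational(1, 2)) = Pow(Add(-950, Mul(53, Pow(Add(9, -3), -1))), Rational(1, 2)) = Pow(Add(-950, Mul(53, Pow(6, -1))), Rational(1, 2)) = Pow(Add(-950, Mul(53, Rational(1, 6))), Rational(1, 2)) = Pow(Add(-950, Rational(53, 6)), Rational(1, 2)) = Pow(Rational(-5647, 6), Rational(1, 2)) = Mul(Rational(1, 6), I, Pow(33882, Rational(1, 2)))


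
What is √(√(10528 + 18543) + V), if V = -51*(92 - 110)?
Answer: √(918 + √29071) ≈ 32.992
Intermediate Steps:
V = 918 (V = -51*(-18) = 918)
√(√(10528 + 18543) + V) = √(√(10528 + 18543) + 918) = √(√29071 + 918) = √(918 + √29071)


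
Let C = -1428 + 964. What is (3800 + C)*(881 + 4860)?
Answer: 19151976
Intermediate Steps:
C = -464
(3800 + C)*(881 + 4860) = (3800 - 464)*(881 + 4860) = 3336*5741 = 19151976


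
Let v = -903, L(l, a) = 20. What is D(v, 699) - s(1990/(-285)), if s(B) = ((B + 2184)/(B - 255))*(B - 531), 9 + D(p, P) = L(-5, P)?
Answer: -3795856859/851181 ≈ -4459.5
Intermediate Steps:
D(p, P) = 11 (D(p, P) = -9 + 20 = 11)
s(B) = (-531 + B)*(2184 + B)/(-255 + B) (s(B) = ((2184 + B)/(-255 + B))*(-531 + B) = (-531 + B)*(2184 + B)/(-255 + B))
D(v, 699) - s(1990/(-285)) = 11 - (-1159704 + (1990/(-285))**2 + 1653*(1990/(-285)))/(-255 + 1990/(-285)) = 11 - (-1159704 + (1990*(-1/285))**2 + 1653*(1990*(-1/285)))/(-255 + 1990*(-1/285)) = 11 - (-1159704 + (-398/57)**2 + 1653*(-398/57))/(-255 - 398/57) = 11 - (-1159704 + 158404/3249 - 11542)/(-14933/57) = 11 - (-57)*(-3805219850)/(14933*3249) = 11 - 1*3805219850/851181 = 11 - 3805219850/851181 = -3795856859/851181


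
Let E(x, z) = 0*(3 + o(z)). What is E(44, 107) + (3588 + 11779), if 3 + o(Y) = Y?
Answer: 15367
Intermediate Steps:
o(Y) = -3 + Y
E(x, z) = 0 (E(x, z) = 0*(3 + (-3 + z)) = 0*z = 0)
E(44, 107) + (3588 + 11779) = 0 + (3588 + 11779) = 0 + 15367 = 15367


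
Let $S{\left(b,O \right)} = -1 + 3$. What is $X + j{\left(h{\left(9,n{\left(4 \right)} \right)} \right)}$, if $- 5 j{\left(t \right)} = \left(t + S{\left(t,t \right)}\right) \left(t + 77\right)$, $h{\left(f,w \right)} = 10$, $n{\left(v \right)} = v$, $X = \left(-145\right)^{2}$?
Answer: $\frac{104081}{5} \approx 20816.0$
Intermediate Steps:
$X = 21025$
$S{\left(b,O \right)} = 2$
$j{\left(t \right)} = - \frac{\left(2 + t\right) \left(77 + t\right)}{5}$ ($j{\left(t \right)} = - \frac{\left(t + 2\right) \left(t + 77\right)}{5} = - \frac{\left(2 + t\right) \left(77 + t\right)}{5}$)
$X + j{\left(h{\left(9,n{\left(4 \right)} \right)} \right)} = 21025 - \left(\frac{944}{5} + 20\right) = 21025 - \frac{1044}{5} = \frac{104081}{5}$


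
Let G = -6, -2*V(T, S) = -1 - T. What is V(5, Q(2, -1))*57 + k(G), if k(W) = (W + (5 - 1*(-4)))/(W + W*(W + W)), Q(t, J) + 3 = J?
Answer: 3763/22 ≈ 171.05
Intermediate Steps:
Q(t, J) = -3 + J
V(T, S) = ½ + T/2 (V(T, S) = -(-1 - T)/2 = ½ + T/2)
k(W) = (9 + W)/(W + 2*W²) (k(W) = (W + (5 + 4))/(W + W*(2*W)) = (W + 9)/(W + 2*W²) = (9 + W)/(W + 2*W²))
V(5, Q(2, -1))*57 + k(G) = (½ + (½)*5)*57 + (9 - 6)/((-6)*(1 + 2*(-6))) = (½ + 5/2)*57 - ⅙*3/(1 - 12) = 3*57 - ⅙*3/(-11) = 171 - ⅙*(-1/11)*3 = 171 + 1/22 = 3763/22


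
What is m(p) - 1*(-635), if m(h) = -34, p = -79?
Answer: 601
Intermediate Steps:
m(p) - 1*(-635) = -34 - 1*(-635) = -34 + 635 = 601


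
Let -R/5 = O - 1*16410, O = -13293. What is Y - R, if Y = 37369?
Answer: -111146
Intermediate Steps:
R = 148515 (R = -5*(-13293 - 1*16410) = -5*(-13293 - 16410) = -5*(-29703) = 148515)
Y - R = 37369 - 1*148515 = 37369 - 148515 = -111146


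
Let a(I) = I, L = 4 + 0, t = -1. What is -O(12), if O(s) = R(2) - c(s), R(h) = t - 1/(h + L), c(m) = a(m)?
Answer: 79/6 ≈ 13.167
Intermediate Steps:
L = 4
c(m) = m
R(h) = -1 - 1/(4 + h) (R(h) = -1 - 1/(h + 4) = -1 - 1/(4 + h))
O(s) = -7/6 - s (O(s) = (-5 - 1*2)/(4 + 2) - s = (-5 - 2)/6 - s = (⅙)*(-7) - s = -7/6 - s)
-O(12) = -(-7/6 - 1*12) = -(-7/6 - 12) = -1*(-79/6) = 79/6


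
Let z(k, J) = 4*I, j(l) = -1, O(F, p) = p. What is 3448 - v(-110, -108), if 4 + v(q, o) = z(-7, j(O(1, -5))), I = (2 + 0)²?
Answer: 3436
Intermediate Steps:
I = 4 (I = 2² = 4)
z(k, J) = 16 (z(k, J) = 4*4 = 16)
v(q, o) = 12 (v(q, o) = -4 + 16 = 12)
3448 - v(-110, -108) = 3448 - 1*12 = 3448 - 12 = 3436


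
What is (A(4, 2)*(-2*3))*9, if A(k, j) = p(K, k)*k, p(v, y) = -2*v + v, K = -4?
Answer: -864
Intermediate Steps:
p(v, y) = -v
A(k, j) = 4*k (A(k, j) = (-1*(-4))*k = 4*k)
(A(4, 2)*(-2*3))*9 = ((4*4)*(-2*3))*9 = (16*(-6))*9 = -96*9 = -864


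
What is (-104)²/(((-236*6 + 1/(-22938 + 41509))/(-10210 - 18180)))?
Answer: 67088554624/309371 ≈ 2.1685e+5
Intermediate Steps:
(-104)²/(((-236*6 + 1/(-22938 + 41509))/(-10210 - 18180))) = 10816/(((-1416 + 1/18571)/(-28390))) = 10816/(((-1416 + 1/18571)*(-1/28390))) = 10816/((-26296535/18571*(-1/28390))) = 10816/(309371/6202714) = 10816*(6202714/309371) = 67088554624/309371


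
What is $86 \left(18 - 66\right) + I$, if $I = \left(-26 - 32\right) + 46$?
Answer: $-4140$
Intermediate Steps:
$I = -12$ ($I = \left(-26 - 32\right) + 46 = -58 + 46 = -12$)
$86 \left(18 - 66\right) + I = 86 \left(18 - 66\right) - 12 = 86 \left(-48\right) - 12 = -4128 - 12 = -4140$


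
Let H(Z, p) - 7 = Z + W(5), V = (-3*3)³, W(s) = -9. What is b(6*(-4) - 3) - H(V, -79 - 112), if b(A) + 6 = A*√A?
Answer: 725 - 81*I*√3 ≈ 725.0 - 140.3*I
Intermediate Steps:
b(A) = -6 + A^(3/2) (b(A) = -6 + A*√A = -6 + A^(3/2))
V = -729 (V = (-9)³ = -729)
H(Z, p) = -2 + Z (H(Z, p) = 7 + (Z - 9) = 7 + (-9 + Z) = -2 + Z)
b(6*(-4) - 3) - H(V, -79 - 112) = (-6 + (6*(-4) - 3)^(3/2)) - (-2 - 729) = (-6 + (-24 - 3)^(3/2)) - 1*(-731) = (-6 + (-27)^(3/2)) + 731 = (-6 - 81*I*√3) + 731 = 725 - 81*I*√3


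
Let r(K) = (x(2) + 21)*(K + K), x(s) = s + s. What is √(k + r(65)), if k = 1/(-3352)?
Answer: √9129171162/1676 ≈ 57.009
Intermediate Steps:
x(s) = 2*s
r(K) = 50*K (r(K) = (2*2 + 21)*(K + K) = (4 + 21)*(2*K) = 25*(2*K) = 50*K)
k = -1/3352 ≈ -0.00029833
√(k + r(65)) = √(-1/3352 + 50*65) = √(-1/3352 + 3250) = √(10893999/3352) = √9129171162/1676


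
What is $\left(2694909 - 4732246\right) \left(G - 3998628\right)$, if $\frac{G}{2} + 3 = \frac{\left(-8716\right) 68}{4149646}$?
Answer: $\frac{16902681635640956390}{2074823} \approx 8.1466 \cdot 10^{12}$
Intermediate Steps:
$G = - \frac{13041626}{2074823}$ ($G = -6 + 2 \frac{\left(-8716\right) 68}{4149646} = -6 + 2 \left(\left(-592688\right) \frac{1}{4149646}\right) = -6 + 2 \left(- \frac{296344}{2074823}\right) = -6 - \frac{592688}{2074823} = - \frac{13041626}{2074823} \approx -6.2857$)
$\left(2694909 - 4732246\right) \left(G - 3998628\right) = \left(2694909 - 4732246\right) \left(- \frac{13041626}{2074823} - 3998628\right) = \left(-2037337\right) \left(- \frac{8296458384470}{2074823}\right) = \frac{16902681635640956390}{2074823}$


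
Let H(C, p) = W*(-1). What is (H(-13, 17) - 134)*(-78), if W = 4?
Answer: 10764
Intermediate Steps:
H(C, p) = -4 (H(C, p) = 4*(-1) = -4)
(H(-13, 17) - 134)*(-78) = (-4 - 134)*(-78) = -138*(-78) = 10764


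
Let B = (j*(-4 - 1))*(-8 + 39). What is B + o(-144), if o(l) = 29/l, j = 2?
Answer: -44669/144 ≈ -310.20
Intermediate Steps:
B = -310 (B = (2*(-4 - 1))*(-8 + 39) = (2*(-5))*31 = -10*31 = -310)
B + o(-144) = -310 + 29/(-144) = -310 + 29*(-1/144) = -310 - 29/144 = -44669/144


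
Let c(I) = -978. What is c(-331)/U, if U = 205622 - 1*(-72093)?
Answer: -978/277715 ≈ -0.0035216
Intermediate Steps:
U = 277715 (U = 205622 + 72093 = 277715)
c(-331)/U = -978/277715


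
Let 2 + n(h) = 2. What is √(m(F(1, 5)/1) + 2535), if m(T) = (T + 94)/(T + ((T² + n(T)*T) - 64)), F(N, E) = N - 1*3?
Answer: √2434709/31 ≈ 50.334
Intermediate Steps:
F(N, E) = -3 + N (F(N, E) = N - 3 = -3 + N)
n(h) = 0 (n(h) = -2 + 2 = 0)
m(T) = (94 + T)/(-64 + T + T²) (m(T) = (T + 94)/(T + ((T² + 0*T) - 64)) = (94 + T)/(T + ((T² + 0) - 64)) = (94 + T)/(T + (T² - 64)) = (94 + T)/(T + (-64 + T²)) = (94 + T)/(-64 + T + T²))
√(m(F(1, 5)/1) + 2535) = √((94 + (-3 + 1)/1)/(-64 + (-3 + 1)/1 + ((-3 + 1)/1)²) + 2535) = √((94 - 2*1)/(-64 - 2*1 + (-2*1)²) + 2535) = √((94 - 2)/(-64 - 2 + (-2)²) + 2535) = √(92/(-64 - 2 + 4) + 2535) = √(92/(-62) + 2535) = √(-1/62*92 + 2535) = √(-46/31 + 2535) = √(78539/31) = √2434709/31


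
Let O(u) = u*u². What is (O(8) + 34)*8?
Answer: 4368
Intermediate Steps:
O(u) = u³
(O(8) + 34)*8 = (8³ + 34)*8 = (512 + 34)*8 = 546*8 = 4368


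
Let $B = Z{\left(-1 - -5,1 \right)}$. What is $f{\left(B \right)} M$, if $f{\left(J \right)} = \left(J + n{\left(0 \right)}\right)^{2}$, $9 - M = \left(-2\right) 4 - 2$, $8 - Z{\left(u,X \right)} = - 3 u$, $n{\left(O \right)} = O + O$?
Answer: $7600$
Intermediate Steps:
$n{\left(O \right)} = 2 O$
$Z{\left(u,X \right)} = 8 + 3 u$ ($Z{\left(u,X \right)} = 8 - - 3 u = 8 + 3 u$)
$M = 19$ ($M = 9 - \left(\left(-2\right) 4 - 2\right) = 9 - \left(-8 - 2\right) = 9 - -10 = 9 + 10 = 19$)
$B = 20$ ($B = 8 + 3 \left(-1 - -5\right) = 8 + 3 \left(-1 + 5\right) = 8 + 3 \cdot 4 = 8 + 12 = 20$)
$f{\left(J \right)} = J^{2}$ ($f{\left(J \right)} = \left(J + 2 \cdot 0\right)^{2} = \left(J + 0\right)^{2} = J^{2}$)
$f{\left(B \right)} M = 20^{2} \cdot 19 = 400 \cdot 19 = 7600$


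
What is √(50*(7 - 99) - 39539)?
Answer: I*√44139 ≈ 210.09*I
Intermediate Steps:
√(50*(7 - 99) - 39539) = √(50*(-92) - 39539) = √(-4600 - 39539) = √(-44139) = I*√44139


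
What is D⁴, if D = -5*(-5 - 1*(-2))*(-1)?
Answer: 50625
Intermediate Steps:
D = -15 (D = -5*(-5 + 2)*(-1) = -5*(-3)*(-1) = 15*(-1) = -15)
D⁴ = (-15)⁴ = 50625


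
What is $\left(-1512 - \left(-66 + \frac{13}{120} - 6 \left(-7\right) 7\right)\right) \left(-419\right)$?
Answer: $\frac{87492647}{120} \approx 7.2911 \cdot 10^{5}$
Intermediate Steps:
$\left(-1512 - \left(-66 + \frac{13}{120} - 6 \left(-7\right) 7\right)\right) \left(-419\right) = \left(-1512 + \left(\left(66 - 294\right) - \frac{13}{120}\right)\right) \left(-419\right) = \left(-1512 - \frac{27373}{120}\right) \left(-419\right) = \left(- \frac{208813}{120}\right) \left(-419\right) = \frac{87492647}{120}$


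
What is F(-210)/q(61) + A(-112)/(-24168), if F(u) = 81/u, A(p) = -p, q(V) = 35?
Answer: -115867/7401450 ≈ -0.015655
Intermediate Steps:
F(-210)/q(61) + A(-112)/(-24168) = (81/(-210))/35 - 1*(-112)/(-24168) = (81*(-1/210))*(1/35) + 112*(-1/24168) = -27/70*1/35 - 14/3021 = -27/2450 - 14/3021 = -115867/7401450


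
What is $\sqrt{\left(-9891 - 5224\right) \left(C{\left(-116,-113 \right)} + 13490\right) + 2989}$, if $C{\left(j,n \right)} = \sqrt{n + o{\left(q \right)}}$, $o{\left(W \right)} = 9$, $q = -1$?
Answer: $\sqrt{-203898361 - 30230 i \sqrt{26}} \approx 5.4 - 14279.0 i$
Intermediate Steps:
$C{\left(j,n \right)} = \sqrt{9 + n}$ ($C{\left(j,n \right)} = \sqrt{n + 9} = \sqrt{9 + n}$)
$\sqrt{\left(-9891 - 5224\right) \left(C{\left(-116,-113 \right)} + 13490\right) + 2989} = \sqrt{\left(-9891 - 5224\right) \left(\sqrt{9 - 113} + 13490\right) + 2989} = \sqrt{- 15115 \left(\sqrt{-104} + 13490\right) + 2989} = \sqrt{- 15115 \left(2 i \sqrt{26} + 13490\right) + 2989} = \sqrt{- 15115 \left(13490 + 2 i \sqrt{26}\right) + 2989} = \sqrt{\left(-203901350 - 30230 i \sqrt{26}\right) + 2989} = \sqrt{-203898361 - 30230 i \sqrt{26}}$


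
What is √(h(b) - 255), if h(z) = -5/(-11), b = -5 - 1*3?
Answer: 20*I*√77/11 ≈ 15.954*I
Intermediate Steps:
b = -8 (b = -5 - 3 = -8)
h(z) = 5/11 (h(z) = -5*(-1/11) = 5/11)
√(h(b) - 255) = √(5/11 - 255) = √(-2800/11) = 20*I*√77/11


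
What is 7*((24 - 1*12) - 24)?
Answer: -84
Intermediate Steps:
7*((24 - 1*12) - 24) = 7*((24 - 12) - 24) = 7*(12 - 24) = 7*(-12) = -84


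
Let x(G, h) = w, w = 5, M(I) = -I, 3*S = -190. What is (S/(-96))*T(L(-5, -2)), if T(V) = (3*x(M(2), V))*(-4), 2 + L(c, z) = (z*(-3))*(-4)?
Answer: -475/12 ≈ -39.583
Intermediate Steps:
S = -190/3 (S = (⅓)*(-190) = -190/3 ≈ -63.333)
L(c, z) = -2 + 12*z (L(c, z) = -2 + (z*(-3))*(-4) = -2 - 3*z*(-4) = -2 + 12*z)
x(G, h) = 5
T(V) = -60 (T(V) = (3*5)*(-4) = 15*(-4) = -60)
(S/(-96))*T(L(-5, -2)) = -190/3/(-96)*(-60) = -190/3*(-1/96)*(-60) = (95/144)*(-60) = -475/12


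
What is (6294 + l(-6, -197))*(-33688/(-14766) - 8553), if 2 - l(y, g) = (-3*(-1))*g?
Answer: -434776000085/7383 ≈ -5.8889e+7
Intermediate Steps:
l(y, g) = 2 - 3*g (l(y, g) = 2 - (-3*(-1))*g = 2 - 3*g)
(6294 + l(-6, -197))*(-33688/(-14766) - 8553) = (6294 + (2 - 3*(-197)))*(-33688/(-14766) - 8553) = (6294 + (2 + 591))*(-33688*(-1/14766) - 8553) = (6294 + 593)*(16844/7383 - 8553) = 6887*(-63129955/7383) = -434776000085/7383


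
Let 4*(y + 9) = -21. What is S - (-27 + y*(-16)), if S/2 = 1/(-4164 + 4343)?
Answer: -35977/179 ≈ -200.99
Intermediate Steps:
y = -57/4 (y = -9 + (¼)*(-21) = -9 - 21/4 = -57/4 ≈ -14.250)
S = 2/179 (S = 2/(-4164 + 4343) = 2/179 ≈ 0.011173)
S - (-27 + y*(-16)) = 2/179 - (-27 - 57/4*(-16)) = 2/179 - (-27 + 228) = 2/179 - 1*201 = 2/179 - 201 = -35977/179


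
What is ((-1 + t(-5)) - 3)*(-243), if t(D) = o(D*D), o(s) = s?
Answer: -5103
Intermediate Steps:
t(D) = D² (t(D) = D*D = D²)
((-1 + t(-5)) - 3)*(-243) = ((-1 + (-5)²) - 3)*(-243) = ((-1 + 25) - 3)*(-243) = (24 - 3)*(-243) = 21*(-243) = -5103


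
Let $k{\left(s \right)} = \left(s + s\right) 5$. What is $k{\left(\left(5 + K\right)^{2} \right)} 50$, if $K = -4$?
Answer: $500$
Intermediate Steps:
$k{\left(s \right)} = 10 s$ ($k{\left(s \right)} = 2 s 5 = 10 s$)
$k{\left(\left(5 + K\right)^{2} \right)} 50 = 10 \left(5 - 4\right)^{2} \cdot 50 = 10 \cdot 1^{2} \cdot 50 = 10 \cdot 1 \cdot 50 = 10 \cdot 50 = 500$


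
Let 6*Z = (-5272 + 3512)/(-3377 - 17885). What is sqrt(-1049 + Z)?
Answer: I*sqrt(1066990425081)/31893 ≈ 32.388*I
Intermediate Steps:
Z = 440/31893 (Z = ((-5272 + 3512)/(-3377 - 17885))/6 = (-1760/(-21262))/6 = (-1760*(-1/21262))/6 = (1/6)*(880/10631) = 440/31893 ≈ 0.013796)
sqrt(-1049 + Z) = sqrt(-1049 + 440/31893) = sqrt(-33455317/31893) = I*sqrt(1066990425081)/31893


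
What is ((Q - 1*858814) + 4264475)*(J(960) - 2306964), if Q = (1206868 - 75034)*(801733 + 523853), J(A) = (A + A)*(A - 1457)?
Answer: -4892936693294403540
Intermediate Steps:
J(A) = 2*A*(-1457 + A) (J(A) = (2*A)*(-1457 + A) = 2*A*(-1457 + A))
Q = 1500343304724 (Q = 1131834*1325586 = 1500343304724)
((Q - 1*858814) + 4264475)*(J(960) - 2306964) = ((1500343304724 - 1*858814) + 4264475)*(2*960*(-1457 + 960) - 2306964) = ((1500343304724 - 858814) + 4264475)*(2*960*(-497) - 2306964) = (1500342445910 + 4264475)*(-954240 - 2306964) = 1500346710385*(-3261204) = -4892936693294403540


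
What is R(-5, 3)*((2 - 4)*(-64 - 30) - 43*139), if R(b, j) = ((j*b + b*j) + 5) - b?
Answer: 115780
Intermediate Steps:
R(b, j) = 5 - b + 2*b*j (R(b, j) = ((b*j + b*j) + 5) - b = (2*b*j + 5) - b = (5 + 2*b*j) - b = 5 - b + 2*b*j)
R(-5, 3)*((2 - 4)*(-64 - 30) - 43*139) = (5 - 1*(-5) + 2*(-5)*3)*((2 - 4)*(-64 - 30) - 43*139) = (5 + 5 - 30)*(-2*(-94) - 5977) = -20*(188 - 5977) = -20*(-5789) = 115780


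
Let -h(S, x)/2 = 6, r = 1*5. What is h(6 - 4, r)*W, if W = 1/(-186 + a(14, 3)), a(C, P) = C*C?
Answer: -6/5 ≈ -1.2000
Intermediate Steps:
r = 5
h(S, x) = -12 (h(S, x) = -2*6 = -12)
a(C, P) = C²
W = ⅒ (W = 1/(-186 + 14²) = 1/(-186 + 196) = 1/10 = ⅒ ≈ 0.10000)
h(6 - 4, r)*W = -12*⅒ = -6/5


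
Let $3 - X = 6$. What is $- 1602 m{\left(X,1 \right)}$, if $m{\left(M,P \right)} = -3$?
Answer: $4806$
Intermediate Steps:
$X = -3$ ($X = 3 - 6 = -3$)
$- 1602 m{\left(X,1 \right)} = \left(-1602\right) \left(-3\right) = 4806$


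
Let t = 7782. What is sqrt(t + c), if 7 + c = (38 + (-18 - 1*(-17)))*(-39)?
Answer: 2*sqrt(1583) ≈ 79.574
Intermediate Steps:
c = -1450 (c = -7 + (38 + (-18 - 1*(-17)))*(-39) = -7 + (38 + (-18 + 17))*(-39) = -7 + (38 - 1)*(-39) = -7 + 37*(-39) = -7 - 1443 = -1450)
sqrt(t + c) = sqrt(7782 - 1450) = sqrt(6332) = 2*sqrt(1583)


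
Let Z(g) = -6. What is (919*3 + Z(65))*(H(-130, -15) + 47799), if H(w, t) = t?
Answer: 131453784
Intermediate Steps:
(919*3 + Z(65))*(H(-130, -15) + 47799) = (919*3 - 6)*(-15 + 47799) = (2757 - 6)*47784 = 2751*47784 = 131453784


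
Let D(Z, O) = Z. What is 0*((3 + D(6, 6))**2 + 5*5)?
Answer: 0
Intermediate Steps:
0*((3 + D(6, 6))**2 + 5*5) = 0*((3 + 6)**2 + 5*5) = 0*(9**2 + 25) = 0*(81 + 25) = 0*106 = 0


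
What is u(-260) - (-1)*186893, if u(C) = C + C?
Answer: 186373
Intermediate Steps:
u(C) = 2*C
u(-260) - (-1)*186893 = 2*(-260) - (-1)*186893 = -520 - 1*(-186893) = -520 + 186893 = 186373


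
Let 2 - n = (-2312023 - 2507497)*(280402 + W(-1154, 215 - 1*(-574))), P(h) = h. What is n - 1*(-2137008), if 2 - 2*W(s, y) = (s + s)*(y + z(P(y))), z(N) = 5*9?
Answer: 5989889554290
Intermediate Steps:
z(N) = 45
W(s, y) = 1 - s*(45 + y) (W(s, y) = 1 - (s + s)*(y + 45)/2 = 1 - 2*s*(45 + y)/2 = 1 - s*(45 + y))
n = 5989887417282 (n = 2 - (-2312023 - 2507497)*(280402 + (1 - 45*(-1154) - 1*(-1154)*(215 - 1*(-574)))) = 2 - (-4819520)*(280402 + (1 + 51930 - 1*(-1154)*(215 + 574))) = 2 - (-4819520)*(280402 + (1 + 51930 - 1*(-1154)*789)) = 2 - (-4819520)*(280402 + (1 + 51930 + 910506)) = 2 - (-4819520)*(280402 + 962437) = 2 - (-4819520)*1242839 = 2 - 1*(-5989887417280) = 2 + 5989887417280 = 5989887417282)
n - 1*(-2137008) = 5989887417282 - 1*(-2137008) = 5989887417282 + 2137008 = 5989889554290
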